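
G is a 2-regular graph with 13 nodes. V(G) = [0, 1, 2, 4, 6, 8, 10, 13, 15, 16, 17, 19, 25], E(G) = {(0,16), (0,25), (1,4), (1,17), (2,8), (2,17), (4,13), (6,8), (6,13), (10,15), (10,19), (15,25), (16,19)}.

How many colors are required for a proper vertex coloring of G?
χ(G) = 3

Clique number ω(G) = 2 (lower bound: χ ≥ ω).
Odd cycle [8, 2, 17, 1, 4, 13, 6] needs 3 colors (χ ≥ 3).
The coloring below uses 3 colors, so χ(G) = 3.
A valid 3-coloring: color 1: [0, 1, 8, 13, 15, 19]; color 2: [2, 4, 6, 10, 16, 25]; color 3: [17].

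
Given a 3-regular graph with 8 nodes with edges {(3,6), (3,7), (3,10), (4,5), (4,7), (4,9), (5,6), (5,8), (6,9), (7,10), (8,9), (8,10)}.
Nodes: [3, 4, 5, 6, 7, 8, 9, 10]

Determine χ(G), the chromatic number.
χ(G) = 3

Clique number ω(G) = 3 (lower bound: χ ≥ ω).
The clique on [3, 7, 10] has size 3, forcing χ ≥ 3, and the coloring below uses 3 colors, so χ(G) = 3.
A valid 3-coloring: color 1: [5, 7, 9]; color 2: [4, 6, 10]; color 3: [3, 8].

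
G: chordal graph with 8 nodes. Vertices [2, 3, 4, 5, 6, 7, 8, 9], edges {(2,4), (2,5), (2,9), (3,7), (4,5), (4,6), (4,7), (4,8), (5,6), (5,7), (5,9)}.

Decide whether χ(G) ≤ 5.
Yes, G is 5-colorable

A valid 5-coloring: color 1: [3, 5, 8]; color 2: [4, 9]; color 3: [2, 6, 7].
(χ(G) = 3 ≤ 5.)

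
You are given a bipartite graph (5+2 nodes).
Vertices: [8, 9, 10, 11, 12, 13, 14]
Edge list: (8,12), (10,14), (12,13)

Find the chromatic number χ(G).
Clique number ω(G) = 2 (lower bound: χ ≥ ω).
The graph is bipartite (no odd cycle), so 2 colors suffice: χ(G) = 2.
A valid 2-coloring: color 1: [9, 10, 11, 12]; color 2: [8, 13, 14].

χ(G) = 2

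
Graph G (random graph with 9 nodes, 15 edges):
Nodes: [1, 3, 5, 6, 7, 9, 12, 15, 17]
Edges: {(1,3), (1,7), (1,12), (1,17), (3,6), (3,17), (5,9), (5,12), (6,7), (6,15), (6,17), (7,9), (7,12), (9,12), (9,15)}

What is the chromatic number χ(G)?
χ(G) = 3

Clique number ω(G) = 3 (lower bound: χ ≥ ω).
The clique on [1, 3, 17] has size 3, forcing χ ≥ 3, and the coloring below uses 3 colors, so χ(G) = 3.
A valid 3-coloring: color 1: [1, 6, 9]; color 2: [3, 5, 7, 15]; color 3: [12, 17].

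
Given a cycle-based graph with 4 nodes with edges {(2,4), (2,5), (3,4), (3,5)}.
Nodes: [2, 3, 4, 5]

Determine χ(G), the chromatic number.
χ(G) = 2

Clique number ω(G) = 2 (lower bound: χ ≥ ω).
The graph is bipartite (no odd cycle), so 2 colors suffice: χ(G) = 2.
A valid 2-coloring: color 1: [4, 5]; color 2: [2, 3].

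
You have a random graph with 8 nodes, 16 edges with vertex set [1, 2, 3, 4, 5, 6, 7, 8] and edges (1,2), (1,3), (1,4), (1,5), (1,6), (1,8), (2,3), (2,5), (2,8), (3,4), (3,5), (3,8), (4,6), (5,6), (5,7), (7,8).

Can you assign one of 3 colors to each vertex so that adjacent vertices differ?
No, G is not 3-colorable

The clique on vertices [1, 2, 3, 8] has size 4 > 3, so it alone needs 4 colors.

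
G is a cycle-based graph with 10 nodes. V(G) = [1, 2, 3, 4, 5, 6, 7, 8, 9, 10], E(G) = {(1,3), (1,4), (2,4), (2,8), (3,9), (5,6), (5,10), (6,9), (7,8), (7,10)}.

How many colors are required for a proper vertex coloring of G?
χ(G) = 2

Clique number ω(G) = 2 (lower bound: χ ≥ ω).
The graph is bipartite (no odd cycle), so 2 colors suffice: χ(G) = 2.
A valid 2-coloring: color 1: [3, 4, 6, 8, 10]; color 2: [1, 2, 5, 7, 9].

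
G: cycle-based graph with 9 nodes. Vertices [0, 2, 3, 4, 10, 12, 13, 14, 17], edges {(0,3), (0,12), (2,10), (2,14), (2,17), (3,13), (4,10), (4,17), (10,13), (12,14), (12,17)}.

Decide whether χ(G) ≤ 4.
A valid 4-coloring: color 1: [2, 4, 12, 13]; color 2: [0, 10, 14, 17]; color 3: [3].
(χ(G) = 3 ≤ 4.)

Yes, G is 4-colorable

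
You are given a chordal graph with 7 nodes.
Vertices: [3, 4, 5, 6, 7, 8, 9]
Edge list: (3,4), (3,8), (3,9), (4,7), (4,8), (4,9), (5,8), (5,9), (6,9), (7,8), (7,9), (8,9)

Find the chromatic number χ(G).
Clique number ω(G) = 4 (lower bound: χ ≥ ω).
The clique on [3, 4, 8, 9] has size 4, forcing χ ≥ 4, and the coloring below uses 4 colors, so χ(G) = 4.
A valid 4-coloring: color 1: [9]; color 2: [6, 8]; color 3: [4, 5]; color 4: [3, 7].

χ(G) = 4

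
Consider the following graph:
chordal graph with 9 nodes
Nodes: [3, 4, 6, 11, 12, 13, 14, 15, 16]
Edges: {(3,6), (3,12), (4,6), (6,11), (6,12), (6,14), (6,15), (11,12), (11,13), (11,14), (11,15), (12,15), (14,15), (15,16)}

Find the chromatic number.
Clique number ω(G) = 4 (lower bound: χ ≥ ω).
The clique on [6, 11, 12, 15] has size 4, forcing χ ≥ 4, and the coloring below uses 4 colors, so χ(G) = 4.
A valid 4-coloring: color 1: [6, 13, 16]; color 2: [3, 4, 15]; color 3: [11]; color 4: [12, 14].

χ(G) = 4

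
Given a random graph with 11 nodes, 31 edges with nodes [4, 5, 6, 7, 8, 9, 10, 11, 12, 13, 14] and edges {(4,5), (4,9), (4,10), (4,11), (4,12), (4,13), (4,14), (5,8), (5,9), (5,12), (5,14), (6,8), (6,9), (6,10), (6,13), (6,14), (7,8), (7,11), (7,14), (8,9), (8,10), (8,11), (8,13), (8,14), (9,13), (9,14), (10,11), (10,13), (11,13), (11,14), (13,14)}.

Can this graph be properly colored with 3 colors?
No, G is not 3-colorable

The clique on vertices [6, 8, 9, 13, 14] has size 5 > 3, so it alone needs 5 colors.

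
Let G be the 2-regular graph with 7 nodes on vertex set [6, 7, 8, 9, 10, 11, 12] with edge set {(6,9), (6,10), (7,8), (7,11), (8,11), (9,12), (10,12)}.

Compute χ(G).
χ(G) = 3

Clique number ω(G) = 3 (lower bound: χ ≥ ω).
The clique on [7, 8, 11] has size 3, forcing χ ≥ 3, and the coloring below uses 3 colors, so χ(G) = 3.
A valid 3-coloring: color 1: [7, 9, 10]; color 2: [6, 8, 12]; color 3: [11].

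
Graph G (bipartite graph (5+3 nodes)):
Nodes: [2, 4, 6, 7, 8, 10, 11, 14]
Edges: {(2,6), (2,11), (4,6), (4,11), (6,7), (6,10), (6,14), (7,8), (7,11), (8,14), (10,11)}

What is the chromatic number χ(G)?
Clique number ω(G) = 2 (lower bound: χ ≥ ω).
The graph is bipartite (no odd cycle), so 2 colors suffice: χ(G) = 2.
A valid 2-coloring: color 1: [6, 8, 11]; color 2: [2, 4, 7, 10, 14].

χ(G) = 2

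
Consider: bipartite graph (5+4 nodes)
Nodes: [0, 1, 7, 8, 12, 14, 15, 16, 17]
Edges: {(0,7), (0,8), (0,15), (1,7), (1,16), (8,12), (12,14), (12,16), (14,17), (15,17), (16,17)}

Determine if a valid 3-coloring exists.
Yes, G is 3-colorable

A valid 3-coloring: color 1: [7, 8, 14, 15, 16]; color 2: [0, 1, 12, 17].
(χ(G) = 2 ≤ 3.)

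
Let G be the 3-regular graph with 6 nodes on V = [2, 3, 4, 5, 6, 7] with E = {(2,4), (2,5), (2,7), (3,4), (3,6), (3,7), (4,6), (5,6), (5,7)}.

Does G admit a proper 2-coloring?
No, G is not 2-colorable

The clique on vertices [2, 5, 7] has size 3 > 2, so it alone needs 3 colors.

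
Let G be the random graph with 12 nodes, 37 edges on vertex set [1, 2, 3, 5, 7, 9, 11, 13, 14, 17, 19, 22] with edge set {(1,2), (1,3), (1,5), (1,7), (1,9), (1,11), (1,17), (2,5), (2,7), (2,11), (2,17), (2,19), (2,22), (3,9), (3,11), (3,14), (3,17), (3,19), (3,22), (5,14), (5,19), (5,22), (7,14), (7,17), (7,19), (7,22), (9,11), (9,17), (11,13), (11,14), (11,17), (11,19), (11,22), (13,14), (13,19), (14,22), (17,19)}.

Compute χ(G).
χ(G) = 5

Clique number ω(G) = 5 (lower bound: χ ≥ ω).
The clique on [1, 3, 9, 11, 17] has size 5, forcing χ ≥ 5, and the coloring below uses 5 colors, so χ(G) = 5.
A valid 5-coloring: color 1: [5, 7, 11]; color 2: [1, 14, 19]; color 3: [2, 3, 13]; color 4: [17, 22]; color 5: [9].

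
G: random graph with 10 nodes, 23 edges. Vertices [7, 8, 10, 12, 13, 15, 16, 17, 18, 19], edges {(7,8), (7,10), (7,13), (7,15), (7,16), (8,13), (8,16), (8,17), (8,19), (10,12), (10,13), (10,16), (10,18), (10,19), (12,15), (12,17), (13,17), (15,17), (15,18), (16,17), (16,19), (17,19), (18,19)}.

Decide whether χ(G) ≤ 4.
Yes, G is 4-colorable

A valid 4-coloring: color 1: [10, 17]; color 2: [13, 15, 16]; color 3: [7, 12, 19]; color 4: [8, 18].
(χ(G) = 4 ≤ 4.)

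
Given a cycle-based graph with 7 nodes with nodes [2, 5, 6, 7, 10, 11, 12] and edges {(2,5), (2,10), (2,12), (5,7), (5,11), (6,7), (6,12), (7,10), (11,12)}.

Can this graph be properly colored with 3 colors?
Yes, G is 3-colorable

A valid 3-coloring: color 1: [2, 7, 11]; color 2: [5, 10, 12]; color 3: [6].
(χ(G) = 3 ≤ 3.)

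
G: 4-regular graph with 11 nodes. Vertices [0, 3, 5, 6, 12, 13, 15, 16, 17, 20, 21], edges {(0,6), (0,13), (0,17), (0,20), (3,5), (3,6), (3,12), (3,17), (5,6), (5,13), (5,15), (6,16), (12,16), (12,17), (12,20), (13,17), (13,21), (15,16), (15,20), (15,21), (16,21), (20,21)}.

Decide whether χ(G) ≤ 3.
Yes, G is 3-colorable

A valid 3-coloring: color 1: [5, 16, 17, 20]; color 2: [0, 3, 21]; color 3: [6, 12, 13, 15].
(χ(G) = 3 ≤ 3.)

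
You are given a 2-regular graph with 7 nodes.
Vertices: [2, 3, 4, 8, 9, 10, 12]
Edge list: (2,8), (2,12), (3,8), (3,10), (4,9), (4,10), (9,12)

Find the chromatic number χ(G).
Clique number ω(G) = 2 (lower bound: χ ≥ ω).
Odd cycle [9, 4, 10, 3, 8, 2, 12] needs 3 colors (χ ≥ 3).
The coloring below uses 3 colors, so χ(G) = 3.
A valid 3-coloring: color 1: [2, 3, 9]; color 2: [4, 8, 12]; color 3: [10].

χ(G) = 3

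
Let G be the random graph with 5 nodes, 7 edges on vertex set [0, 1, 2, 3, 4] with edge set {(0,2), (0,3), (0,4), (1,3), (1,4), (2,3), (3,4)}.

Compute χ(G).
Clique number ω(G) = 3 (lower bound: χ ≥ ω).
The clique on [0, 2, 3] has size 3, forcing χ ≥ 3, and the coloring below uses 3 colors, so χ(G) = 3.
A valid 3-coloring: color 1: [3]; color 2: [0, 1]; color 3: [2, 4].

χ(G) = 3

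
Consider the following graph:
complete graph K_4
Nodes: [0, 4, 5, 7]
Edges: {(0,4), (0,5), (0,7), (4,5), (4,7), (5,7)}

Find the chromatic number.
χ(G) = 4

Clique number ω(G) = 4 (lower bound: χ ≥ ω).
The clique on [0, 4, 5, 7] has size 4, forcing χ ≥ 4, and the coloring below uses 4 colors, so χ(G) = 4.
A valid 4-coloring: color 1: [4]; color 2: [5]; color 3: [7]; color 4: [0].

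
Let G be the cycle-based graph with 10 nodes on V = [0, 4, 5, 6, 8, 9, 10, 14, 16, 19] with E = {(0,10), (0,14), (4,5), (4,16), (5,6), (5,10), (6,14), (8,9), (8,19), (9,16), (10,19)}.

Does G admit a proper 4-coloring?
A valid 4-coloring: color 1: [4, 9, 10, 14]; color 2: [0, 5, 16, 19]; color 3: [6, 8].
(χ(G) = 3 ≤ 4.)

Yes, G is 4-colorable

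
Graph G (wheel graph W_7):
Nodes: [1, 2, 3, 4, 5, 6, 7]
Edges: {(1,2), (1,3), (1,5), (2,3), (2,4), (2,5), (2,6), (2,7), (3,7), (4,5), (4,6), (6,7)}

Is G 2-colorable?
No, G is not 2-colorable

The clique on vertices [1, 2, 3] has size 3 > 2, so it alone needs 3 colors.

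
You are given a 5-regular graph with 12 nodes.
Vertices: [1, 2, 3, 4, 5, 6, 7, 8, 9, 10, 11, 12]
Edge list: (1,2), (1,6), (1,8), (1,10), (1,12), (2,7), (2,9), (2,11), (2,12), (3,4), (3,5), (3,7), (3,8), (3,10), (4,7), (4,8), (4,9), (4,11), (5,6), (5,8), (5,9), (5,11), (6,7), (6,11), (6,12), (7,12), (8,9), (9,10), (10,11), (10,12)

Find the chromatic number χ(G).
Clique number ω(G) = 3 (lower bound: χ ≥ ω).
Suppose a proper 3-coloring c exists. The clique [1, 2, 12] takes 3 distinct colors; by symmetry let c(1) = 1, c(2) = 2, c(12) = 3.
- Vertex 6: neighbors [1, 12] already have colors [1, 3] ⇒ c(6) = 2.
- Vertex 10: neighbors [1, 12] already have colors [1, 3] ⇒ c(10) = 2.
- Vertex 7: neighbors [2, 12] already have colors [2, 3] ⇒ c(7) = 1.
- Vertex 3: neighbors [7, 10] already have colors [1, 2] ⇒ c(3) = 3.
- Vertex 4: neighbors [7, 3] already have colors [1, 3] ⇒ c(4) = 2.
- Vertex 8: neighbors [1, 4, 3] already have colors [1, 2, 3] — all 3 colors blocked. Contradiction.
The forced assignments end in a contradiction, so G has no proper 3-coloring (χ ≥ 4).
The coloring below uses 4 colors, so χ(G) = 4.
A valid 4-coloring: color 1: [2, 6, 8, 10]; color 2: [1, 7, 9, 11]; color 3: [3, 12]; color 4: [4, 5].

χ(G) = 4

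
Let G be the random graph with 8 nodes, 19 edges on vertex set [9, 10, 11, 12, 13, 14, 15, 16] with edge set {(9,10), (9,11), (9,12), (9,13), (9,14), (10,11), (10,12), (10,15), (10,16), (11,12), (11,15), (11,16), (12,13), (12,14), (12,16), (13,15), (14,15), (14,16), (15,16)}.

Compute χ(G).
Clique number ω(G) = 4 (lower bound: χ ≥ ω).
The clique on [10, 11, 12, 16] has size 4, forcing χ ≥ 4, and the coloring below uses 4 colors, so χ(G) = 4.
A valid 4-coloring: color 1: [12, 15]; color 2: [11, 13, 14]; color 3: [10]; color 4: [9, 16].

χ(G) = 4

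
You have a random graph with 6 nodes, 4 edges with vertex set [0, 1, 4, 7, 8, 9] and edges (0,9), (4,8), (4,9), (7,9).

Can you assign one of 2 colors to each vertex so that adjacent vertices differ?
Yes, G is 2-colorable

A valid 2-coloring: color 1: [1, 8, 9]; color 2: [0, 4, 7].
(χ(G) = 2 ≤ 2.)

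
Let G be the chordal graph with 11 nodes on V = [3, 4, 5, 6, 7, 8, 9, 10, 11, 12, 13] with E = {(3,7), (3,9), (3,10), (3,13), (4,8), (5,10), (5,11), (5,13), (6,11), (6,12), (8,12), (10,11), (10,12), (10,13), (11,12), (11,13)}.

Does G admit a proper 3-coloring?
No, G is not 3-colorable

The clique on vertices [5, 10, 11, 13] has size 4 > 3, so it alone needs 4 colors.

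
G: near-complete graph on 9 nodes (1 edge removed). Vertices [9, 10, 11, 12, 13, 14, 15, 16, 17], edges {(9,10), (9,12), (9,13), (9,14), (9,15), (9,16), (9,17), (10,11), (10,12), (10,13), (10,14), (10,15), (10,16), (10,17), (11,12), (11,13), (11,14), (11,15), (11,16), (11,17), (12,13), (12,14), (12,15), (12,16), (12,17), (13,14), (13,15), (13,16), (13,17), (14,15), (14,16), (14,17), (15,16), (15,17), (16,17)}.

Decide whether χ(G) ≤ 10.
A valid 10-coloring: color 1: [13]; color 2: [10]; color 3: [16]; color 4: [17]; color 5: [14]; color 6: [12]; color 7: [15]; color 8: [9, 11].
(χ(G) = 8 ≤ 10.)

Yes, G is 10-colorable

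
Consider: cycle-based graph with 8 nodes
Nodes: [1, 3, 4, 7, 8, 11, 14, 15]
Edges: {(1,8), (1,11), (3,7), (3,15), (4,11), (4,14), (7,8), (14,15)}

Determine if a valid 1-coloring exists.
No, G is not 1-colorable

Edge (1,8) forces its endpoints to differ, so 1 color is not enough.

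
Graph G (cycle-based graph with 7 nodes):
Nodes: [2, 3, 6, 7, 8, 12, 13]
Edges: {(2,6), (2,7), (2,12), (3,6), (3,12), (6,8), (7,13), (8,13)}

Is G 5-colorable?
A valid 5-coloring: color 1: [2, 3, 13]; color 2: [6, 7, 12]; color 3: [8].
(χ(G) = 3 ≤ 5.)

Yes, G is 5-colorable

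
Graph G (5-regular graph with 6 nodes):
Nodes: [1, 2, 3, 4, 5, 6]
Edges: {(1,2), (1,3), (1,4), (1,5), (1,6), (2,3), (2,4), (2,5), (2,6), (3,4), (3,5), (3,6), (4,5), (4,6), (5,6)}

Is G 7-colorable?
A valid 7-coloring: color 1: [2]; color 2: [4]; color 3: [3]; color 4: [5]; color 5: [6]; color 6: [1].
(χ(G) = 6 ≤ 7.)

Yes, G is 7-colorable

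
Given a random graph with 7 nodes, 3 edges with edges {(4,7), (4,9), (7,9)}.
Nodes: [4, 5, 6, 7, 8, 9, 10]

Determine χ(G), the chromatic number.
χ(G) = 3

Clique number ω(G) = 3 (lower bound: χ ≥ ω).
The clique on [4, 7, 9] has size 3, forcing χ ≥ 3, and the coloring below uses 3 colors, so χ(G) = 3.
A valid 3-coloring: color 1: [4, 5, 6, 8, 10]; color 2: [9]; color 3: [7].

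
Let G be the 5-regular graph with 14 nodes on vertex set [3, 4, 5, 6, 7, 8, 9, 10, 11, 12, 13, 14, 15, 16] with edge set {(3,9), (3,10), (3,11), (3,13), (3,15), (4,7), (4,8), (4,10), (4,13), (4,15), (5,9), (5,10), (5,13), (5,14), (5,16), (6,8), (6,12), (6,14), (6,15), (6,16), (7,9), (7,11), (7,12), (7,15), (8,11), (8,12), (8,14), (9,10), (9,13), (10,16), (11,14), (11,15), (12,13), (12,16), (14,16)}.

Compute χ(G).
Clique number ω(G) = 3 (lower bound: χ ≥ ω).
Suppose a proper 3-coloring c exists. The clique [3, 9, 10] takes 3 distinct colors; by symmetry let c(3) = 1, c(9) = 2, c(10) = 3.
- Vertex 5: neighbors [9, 10] already have colors [2, 3] ⇒ c(5) = 1.
- Vertex 16: neighbors [5, 10] already have colors [1, 3] ⇒ c(16) = 2.
- Vertex 14: neighbors [5, 16] already have colors [1, 2] ⇒ c(14) = 3.
- Vertex 6: neighbors [16, 14] already have colors [2, 3] ⇒ c(6) = 1.
- Vertex 8: neighbors [6, 14] already have colors [1, 3] ⇒ c(8) = 2.
- Vertex 11: neighbors [3, 8, 14] already have colors [1, 2, 3] — all 3 colors blocked. Contradiction.
The forced assignments end in a contradiction, so G has no proper 3-coloring (χ ≥ 4).
The coloring below uses 4 colors, so χ(G) = 4.
A valid 4-coloring: color 1: [4, 5, 6, 11]; color 2: [9, 12, 14, 15]; color 3: [3, 7, 8, 16]; color 4: [10, 13].

χ(G) = 4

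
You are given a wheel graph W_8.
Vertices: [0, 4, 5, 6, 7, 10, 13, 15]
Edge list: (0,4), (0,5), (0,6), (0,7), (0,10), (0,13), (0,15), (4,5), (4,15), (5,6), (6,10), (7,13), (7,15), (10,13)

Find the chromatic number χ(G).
Clique number ω(G) = 3 (lower bound: χ ≥ ω).
Odd cycle [6, 10, 13, 7, 15, 4, 5] needs 3 colors (χ ≥ 3).
Vertex 0 is adjacent to every vertex of [4, 5, 6, 7, 10, 13, 15], which already need 3 colors among themselves, so 0 needs a new color (χ ≥ 4).
The coloring below uses 4 colors, so χ(G) = 4.
A valid 4-coloring: color 1: [0]; color 2: [4, 6, 13]; color 3: [5, 7, 10]; color 4: [15].

χ(G) = 4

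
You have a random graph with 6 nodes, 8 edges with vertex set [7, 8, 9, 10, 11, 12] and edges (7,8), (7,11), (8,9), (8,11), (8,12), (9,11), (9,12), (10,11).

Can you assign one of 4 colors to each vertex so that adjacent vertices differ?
A valid 4-coloring: color 1: [11, 12]; color 2: [8, 10]; color 3: [7, 9].
(χ(G) = 3 ≤ 4.)

Yes, G is 4-colorable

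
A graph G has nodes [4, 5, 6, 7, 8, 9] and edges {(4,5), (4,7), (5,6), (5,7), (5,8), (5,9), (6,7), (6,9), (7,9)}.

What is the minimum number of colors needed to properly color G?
Clique number ω(G) = 4 (lower bound: χ ≥ ω).
The clique on [5, 6, 7, 9] has size 4, forcing χ ≥ 4, and the coloring below uses 4 colors, so χ(G) = 4.
A valid 4-coloring: color 1: [5]; color 2: [7, 8]; color 3: [4, 9]; color 4: [6].

χ(G) = 4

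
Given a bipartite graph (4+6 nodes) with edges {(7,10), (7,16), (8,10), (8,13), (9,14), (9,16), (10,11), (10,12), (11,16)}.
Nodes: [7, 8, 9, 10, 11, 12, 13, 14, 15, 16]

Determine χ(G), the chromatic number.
χ(G) = 2

Clique number ω(G) = 2 (lower bound: χ ≥ ω).
The graph is bipartite (no odd cycle), so 2 colors suffice: χ(G) = 2.
A valid 2-coloring: color 1: [10, 13, 14, 15, 16]; color 2: [7, 8, 9, 11, 12].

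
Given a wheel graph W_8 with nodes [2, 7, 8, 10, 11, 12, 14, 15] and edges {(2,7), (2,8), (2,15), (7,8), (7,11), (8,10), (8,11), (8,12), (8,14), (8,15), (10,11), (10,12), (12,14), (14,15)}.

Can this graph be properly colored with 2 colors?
The clique on vertices [2, 7, 8] has size 3 > 2, so it alone needs 3 colors.

No, G is not 2-colorable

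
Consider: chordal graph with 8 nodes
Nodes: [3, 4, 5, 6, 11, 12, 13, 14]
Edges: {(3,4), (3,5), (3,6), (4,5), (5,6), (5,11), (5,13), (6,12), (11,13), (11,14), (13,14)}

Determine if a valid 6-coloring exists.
A valid 6-coloring: color 1: [5, 12, 14]; color 2: [3, 13]; color 3: [4, 6, 11].
(χ(G) = 3 ≤ 6.)

Yes, G is 6-colorable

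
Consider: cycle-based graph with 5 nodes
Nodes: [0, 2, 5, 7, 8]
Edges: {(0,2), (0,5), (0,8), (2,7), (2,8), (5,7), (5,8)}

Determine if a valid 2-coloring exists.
The clique on vertices [0, 2, 8] has size 3 > 2, so it alone needs 3 colors.

No, G is not 2-colorable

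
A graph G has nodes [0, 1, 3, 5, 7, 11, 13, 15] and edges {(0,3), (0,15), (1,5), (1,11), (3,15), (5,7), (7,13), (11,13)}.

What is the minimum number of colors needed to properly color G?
Clique number ω(G) = 3 (lower bound: χ ≥ ω).
The clique on [0, 3, 15] has size 3, forcing χ ≥ 3, and the coloring below uses 3 colors, so χ(G) = 3.
A valid 3-coloring: color 1: [3, 5, 13]; color 2: [0, 7, 11]; color 3: [1, 15].

χ(G) = 3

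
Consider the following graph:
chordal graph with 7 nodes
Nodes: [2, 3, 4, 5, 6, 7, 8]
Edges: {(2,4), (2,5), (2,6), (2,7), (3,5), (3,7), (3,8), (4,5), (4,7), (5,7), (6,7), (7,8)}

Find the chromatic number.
Clique number ω(G) = 4 (lower bound: χ ≥ ω).
The clique on [2, 4, 5, 7] has size 4, forcing χ ≥ 4, and the coloring below uses 4 colors, so χ(G) = 4.
A valid 4-coloring: color 1: [7]; color 2: [2, 3]; color 3: [5, 6, 8]; color 4: [4].

χ(G) = 4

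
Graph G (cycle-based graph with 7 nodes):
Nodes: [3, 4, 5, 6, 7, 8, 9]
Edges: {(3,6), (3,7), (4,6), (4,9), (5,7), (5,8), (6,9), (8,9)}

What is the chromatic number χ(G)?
Clique number ω(G) = 3 (lower bound: χ ≥ ω).
The clique on [4, 6, 9] has size 3, forcing χ ≥ 3, and the coloring below uses 3 colors, so χ(G) = 3.
A valid 3-coloring: color 1: [6, 7, 8]; color 2: [3, 5, 9]; color 3: [4].

χ(G) = 3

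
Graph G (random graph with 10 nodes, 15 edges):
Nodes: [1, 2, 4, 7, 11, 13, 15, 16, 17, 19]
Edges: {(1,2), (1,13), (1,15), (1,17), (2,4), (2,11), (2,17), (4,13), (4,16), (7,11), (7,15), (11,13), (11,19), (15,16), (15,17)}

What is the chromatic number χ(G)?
χ(G) = 3

Clique number ω(G) = 3 (lower bound: χ ≥ ω).
The clique on [1, 2, 17] has size 3, forcing χ ≥ 3, and the coloring below uses 3 colors, so χ(G) = 3.
A valid 3-coloring: color 1: [1, 4, 11]; color 2: [2, 13, 15, 19]; color 3: [7, 16, 17].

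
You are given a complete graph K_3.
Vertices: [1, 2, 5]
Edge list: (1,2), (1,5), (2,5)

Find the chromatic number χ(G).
χ(G) = 3

Clique number ω(G) = 3 (lower bound: χ ≥ ω).
The clique on [1, 2, 5] has size 3, forcing χ ≥ 3, and the coloring below uses 3 colors, so χ(G) = 3.
A valid 3-coloring: color 1: [5]; color 2: [1]; color 3: [2].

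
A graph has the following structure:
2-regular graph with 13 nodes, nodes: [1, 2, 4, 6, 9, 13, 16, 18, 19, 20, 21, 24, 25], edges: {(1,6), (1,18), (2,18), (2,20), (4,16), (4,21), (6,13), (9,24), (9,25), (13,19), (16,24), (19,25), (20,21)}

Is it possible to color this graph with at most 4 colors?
Yes, G is 4-colorable

A valid 4-coloring: color 1: [1, 2, 13, 21, 24, 25]; color 2: [6, 9, 16, 18, 19, 20]; color 3: [4].
(χ(G) = 3 ≤ 4.)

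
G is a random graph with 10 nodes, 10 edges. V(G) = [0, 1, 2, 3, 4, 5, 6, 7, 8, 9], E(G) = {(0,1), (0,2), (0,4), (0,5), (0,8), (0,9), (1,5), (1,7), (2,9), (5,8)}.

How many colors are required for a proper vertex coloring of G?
χ(G) = 3

Clique number ω(G) = 3 (lower bound: χ ≥ ω).
The clique on [0, 2, 9] has size 3, forcing χ ≥ 3, and the coloring below uses 3 colors, so χ(G) = 3.
A valid 3-coloring: color 1: [0, 3, 6, 7]; color 2: [4, 5, 9]; color 3: [1, 2, 8].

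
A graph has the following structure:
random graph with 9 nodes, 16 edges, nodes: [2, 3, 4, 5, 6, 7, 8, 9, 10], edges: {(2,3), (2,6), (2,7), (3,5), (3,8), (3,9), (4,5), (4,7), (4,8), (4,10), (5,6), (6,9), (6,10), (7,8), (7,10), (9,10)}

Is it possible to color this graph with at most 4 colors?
A valid 4-coloring: color 1: [2, 5, 8, 10]; color 2: [3, 4, 6]; color 3: [7, 9].
(χ(G) = 3 ≤ 4.)

Yes, G is 4-colorable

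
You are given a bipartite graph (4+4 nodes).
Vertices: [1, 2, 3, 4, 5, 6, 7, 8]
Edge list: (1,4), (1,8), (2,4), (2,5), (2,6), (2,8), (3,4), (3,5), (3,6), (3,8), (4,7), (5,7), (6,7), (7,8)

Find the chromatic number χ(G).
χ(G) = 2

Clique number ω(G) = 2 (lower bound: χ ≥ ω).
The graph is bipartite (no odd cycle), so 2 colors suffice: χ(G) = 2.
A valid 2-coloring: color 1: [4, 5, 6, 8]; color 2: [1, 2, 3, 7].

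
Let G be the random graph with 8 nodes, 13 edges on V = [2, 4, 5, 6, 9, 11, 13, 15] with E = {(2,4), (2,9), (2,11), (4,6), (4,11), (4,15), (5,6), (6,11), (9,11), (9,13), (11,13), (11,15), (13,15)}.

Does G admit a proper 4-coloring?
A valid 4-coloring: color 1: [5, 11]; color 2: [4, 9]; color 3: [2, 6, 15]; color 4: [13].
(χ(G) = 4 ≤ 4.)

Yes, G is 4-colorable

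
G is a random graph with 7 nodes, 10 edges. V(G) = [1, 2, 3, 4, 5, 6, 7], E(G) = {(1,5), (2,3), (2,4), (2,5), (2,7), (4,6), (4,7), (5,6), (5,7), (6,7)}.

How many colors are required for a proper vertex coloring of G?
χ(G) = 3

Clique number ω(G) = 3 (lower bound: χ ≥ ω).
The clique on [2, 4, 7] has size 3, forcing χ ≥ 3, and the coloring below uses 3 colors, so χ(G) = 3.
A valid 3-coloring: color 1: [3, 4, 5]; color 2: [1, 7]; color 3: [2, 6].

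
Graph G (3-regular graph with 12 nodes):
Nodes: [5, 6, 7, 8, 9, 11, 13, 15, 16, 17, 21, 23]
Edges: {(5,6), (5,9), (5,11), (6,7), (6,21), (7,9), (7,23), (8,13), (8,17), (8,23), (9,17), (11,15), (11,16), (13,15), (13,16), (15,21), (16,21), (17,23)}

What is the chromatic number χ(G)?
χ(G) = 3

Clique number ω(G) = 3 (lower bound: χ ≥ ω).
The clique on [8, 17, 23] has size 3, forcing χ ≥ 3, and the coloring below uses 3 colors, so χ(G) = 3.
A valid 3-coloring: color 1: [5, 7, 8, 15, 16]; color 2: [11, 13, 17, 21]; color 3: [6, 9, 23].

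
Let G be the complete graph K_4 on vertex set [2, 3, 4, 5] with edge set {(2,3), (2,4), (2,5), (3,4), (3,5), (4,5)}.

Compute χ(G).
Clique number ω(G) = 4 (lower bound: χ ≥ ω).
The clique on [2, 3, 4, 5] has size 4, forcing χ ≥ 4, and the coloring below uses 4 colors, so χ(G) = 4.
A valid 4-coloring: color 1: [4]; color 2: [3]; color 3: [2]; color 4: [5].

χ(G) = 4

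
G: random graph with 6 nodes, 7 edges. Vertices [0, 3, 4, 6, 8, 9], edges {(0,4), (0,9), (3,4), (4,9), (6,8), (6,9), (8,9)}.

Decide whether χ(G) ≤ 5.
A valid 5-coloring: color 1: [3, 9]; color 2: [4, 8]; color 3: [0, 6].
(χ(G) = 3 ≤ 5.)

Yes, G is 5-colorable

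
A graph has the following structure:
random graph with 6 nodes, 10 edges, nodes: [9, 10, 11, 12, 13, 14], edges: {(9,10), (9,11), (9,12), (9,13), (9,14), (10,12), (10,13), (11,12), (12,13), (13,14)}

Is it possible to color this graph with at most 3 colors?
The clique on vertices [9, 10, 12, 13] has size 4 > 3, so it alone needs 4 colors.

No, G is not 3-colorable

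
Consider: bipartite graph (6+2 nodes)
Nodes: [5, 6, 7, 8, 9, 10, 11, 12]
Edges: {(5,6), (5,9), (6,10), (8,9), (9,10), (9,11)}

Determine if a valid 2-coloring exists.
Yes, G is 2-colorable

A valid 2-coloring: color 1: [6, 7, 9, 12]; color 2: [5, 8, 10, 11].
(χ(G) = 2 ≤ 2.)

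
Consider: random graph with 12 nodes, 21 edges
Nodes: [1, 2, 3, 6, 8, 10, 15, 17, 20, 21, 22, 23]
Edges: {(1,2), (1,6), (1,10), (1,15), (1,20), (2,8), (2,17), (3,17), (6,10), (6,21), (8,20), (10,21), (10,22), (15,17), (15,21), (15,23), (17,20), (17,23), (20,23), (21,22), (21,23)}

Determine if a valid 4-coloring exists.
A valid 4-coloring: color 1: [1, 8, 17, 21]; color 2: [2, 3, 10, 15, 20]; color 3: [6, 22, 23].
(χ(G) = 3 ≤ 4.)

Yes, G is 4-colorable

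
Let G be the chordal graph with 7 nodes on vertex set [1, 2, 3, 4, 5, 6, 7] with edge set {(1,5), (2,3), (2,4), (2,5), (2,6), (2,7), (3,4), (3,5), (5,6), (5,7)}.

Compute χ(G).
χ(G) = 3

Clique number ω(G) = 3 (lower bound: χ ≥ ω).
The clique on [2, 3, 4] has size 3, forcing χ ≥ 3, and the coloring below uses 3 colors, so χ(G) = 3.
A valid 3-coloring: color 1: [4, 5]; color 2: [1, 2]; color 3: [3, 6, 7].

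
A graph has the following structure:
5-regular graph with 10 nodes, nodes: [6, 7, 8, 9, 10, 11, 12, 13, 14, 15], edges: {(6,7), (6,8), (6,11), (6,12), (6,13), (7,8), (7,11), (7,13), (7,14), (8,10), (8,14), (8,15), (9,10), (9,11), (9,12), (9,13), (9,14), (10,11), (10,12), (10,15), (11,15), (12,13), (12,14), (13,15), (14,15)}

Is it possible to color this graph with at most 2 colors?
The clique on vertices [6, 12, 13] has size 3 > 2, so it alone needs 3 colors.

No, G is not 2-colorable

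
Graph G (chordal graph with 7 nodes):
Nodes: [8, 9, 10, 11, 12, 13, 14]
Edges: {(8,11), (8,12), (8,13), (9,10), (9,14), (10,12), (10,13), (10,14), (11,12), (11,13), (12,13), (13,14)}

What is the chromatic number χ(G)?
Clique number ω(G) = 4 (lower bound: χ ≥ ω).
The clique on [8, 11, 12, 13] has size 4, forcing χ ≥ 4, and the coloring below uses 4 colors, so χ(G) = 4.
A valid 4-coloring: color 1: [9, 13]; color 2: [12, 14]; color 3: [10, 11]; color 4: [8].

χ(G) = 4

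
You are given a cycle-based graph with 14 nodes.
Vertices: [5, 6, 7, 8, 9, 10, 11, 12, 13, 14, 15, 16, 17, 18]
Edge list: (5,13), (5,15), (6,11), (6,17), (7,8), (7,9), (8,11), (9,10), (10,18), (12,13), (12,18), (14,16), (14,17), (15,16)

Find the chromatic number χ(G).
Clique number ω(G) = 2 (lower bound: χ ≥ ω).
The graph is bipartite (no odd cycle), so 2 colors suffice: χ(G) = 2.
A valid 2-coloring: color 1: [5, 7, 10, 11, 12, 16, 17]; color 2: [6, 8, 9, 13, 14, 15, 18].

χ(G) = 2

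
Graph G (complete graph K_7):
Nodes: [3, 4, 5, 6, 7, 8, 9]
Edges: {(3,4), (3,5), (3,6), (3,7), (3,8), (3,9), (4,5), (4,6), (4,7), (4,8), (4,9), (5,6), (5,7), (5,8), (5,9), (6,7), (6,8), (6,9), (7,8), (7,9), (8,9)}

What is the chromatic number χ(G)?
Clique number ω(G) = 7 (lower bound: χ ≥ ω).
The clique on [3, 4, 5, 6, 7, 8, 9] has size 7, forcing χ ≥ 7, and the coloring below uses 7 colors, so χ(G) = 7.
A valid 7-coloring: color 1: [8]; color 2: [6]; color 3: [4]; color 4: [3]; color 5: [9]; color 6: [7]; color 7: [5].

χ(G) = 7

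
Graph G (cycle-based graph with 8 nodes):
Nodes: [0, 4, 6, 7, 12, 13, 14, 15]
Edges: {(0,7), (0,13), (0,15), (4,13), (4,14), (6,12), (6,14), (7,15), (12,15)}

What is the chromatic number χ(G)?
χ(G) = 3

Clique number ω(G) = 3 (lower bound: χ ≥ ω).
The clique on [0, 7, 15] has size 3, forcing χ ≥ 3, and the coloring below uses 3 colors, so χ(G) = 3.
A valid 3-coloring: color 1: [4, 6, 15]; color 2: [0, 12, 14]; color 3: [7, 13].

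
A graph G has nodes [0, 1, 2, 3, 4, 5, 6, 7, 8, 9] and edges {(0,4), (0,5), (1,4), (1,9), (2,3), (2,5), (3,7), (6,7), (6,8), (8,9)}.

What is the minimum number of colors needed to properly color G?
Clique number ω(G) = 2 (lower bound: χ ≥ ω).
The graph is bipartite (no odd cycle), so 2 colors suffice: χ(G) = 2.
A valid 2-coloring: color 1: [0, 1, 2, 7, 8]; color 2: [3, 4, 5, 6, 9].

χ(G) = 2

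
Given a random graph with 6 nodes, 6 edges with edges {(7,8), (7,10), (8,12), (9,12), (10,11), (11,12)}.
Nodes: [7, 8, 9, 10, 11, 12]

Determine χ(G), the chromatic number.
Clique number ω(G) = 2 (lower bound: χ ≥ ω).
Odd cycle [11, 10, 7, 8, 12] needs 3 colors (χ ≥ 3).
The coloring below uses 3 colors, so χ(G) = 3.
A valid 3-coloring: color 1: [10, 12]; color 2: [8, 9, 11]; color 3: [7].

χ(G) = 3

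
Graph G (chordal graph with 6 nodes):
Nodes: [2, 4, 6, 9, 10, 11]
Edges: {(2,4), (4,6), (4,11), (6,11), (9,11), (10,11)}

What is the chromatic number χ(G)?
χ(G) = 3

Clique number ω(G) = 3 (lower bound: χ ≥ ω).
The clique on [4, 6, 11] has size 3, forcing χ ≥ 3, and the coloring below uses 3 colors, so χ(G) = 3.
A valid 3-coloring: color 1: [2, 11]; color 2: [4, 9, 10]; color 3: [6].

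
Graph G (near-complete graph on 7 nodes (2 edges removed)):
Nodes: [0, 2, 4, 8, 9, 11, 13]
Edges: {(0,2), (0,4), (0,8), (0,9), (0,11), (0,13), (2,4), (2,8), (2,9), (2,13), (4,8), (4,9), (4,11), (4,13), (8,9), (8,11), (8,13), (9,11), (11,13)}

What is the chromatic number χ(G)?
χ(G) = 5

Clique number ω(G) = 5 (lower bound: χ ≥ ω).
The clique on [0, 2, 4, 8, 9] has size 5, forcing χ ≥ 5, and the coloring below uses 5 colors, so χ(G) = 5.
A valid 5-coloring: color 1: [0]; color 2: [4]; color 3: [8]; color 4: [2, 11]; color 5: [9, 13].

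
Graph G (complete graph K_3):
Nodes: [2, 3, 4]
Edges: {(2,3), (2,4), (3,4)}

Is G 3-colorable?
Yes, G is 3-colorable

A valid 3-coloring: color 1: [2]; color 2: [3]; color 3: [4].
(χ(G) = 3 ≤ 3.)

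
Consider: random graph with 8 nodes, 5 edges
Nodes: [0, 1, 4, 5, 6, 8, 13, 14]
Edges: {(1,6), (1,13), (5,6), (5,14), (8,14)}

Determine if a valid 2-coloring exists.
Yes, G is 2-colorable

A valid 2-coloring: color 1: [0, 4, 6, 13, 14]; color 2: [1, 5, 8].
(χ(G) = 2 ≤ 2.)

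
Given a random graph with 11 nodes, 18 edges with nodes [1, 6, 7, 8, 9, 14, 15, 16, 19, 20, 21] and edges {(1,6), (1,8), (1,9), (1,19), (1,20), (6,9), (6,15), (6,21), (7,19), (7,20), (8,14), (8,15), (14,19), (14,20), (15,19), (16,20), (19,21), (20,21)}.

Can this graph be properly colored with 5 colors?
Yes, G is 5-colorable

A valid 5-coloring: color 1: [1, 7, 14, 15, 16, 21]; color 2: [6, 8, 19, 20]; color 3: [9].
(χ(G) = 3 ≤ 5.)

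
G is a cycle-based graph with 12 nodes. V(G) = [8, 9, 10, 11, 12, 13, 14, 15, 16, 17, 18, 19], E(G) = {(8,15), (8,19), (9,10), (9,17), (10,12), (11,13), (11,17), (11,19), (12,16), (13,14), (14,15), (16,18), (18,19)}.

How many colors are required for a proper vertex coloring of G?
χ(G) = 2

Clique number ω(G) = 2 (lower bound: χ ≥ ω).
The graph is bipartite (no odd cycle), so 2 colors suffice: χ(G) = 2.
A valid 2-coloring: color 1: [10, 13, 15, 16, 17, 19]; color 2: [8, 9, 11, 12, 14, 18].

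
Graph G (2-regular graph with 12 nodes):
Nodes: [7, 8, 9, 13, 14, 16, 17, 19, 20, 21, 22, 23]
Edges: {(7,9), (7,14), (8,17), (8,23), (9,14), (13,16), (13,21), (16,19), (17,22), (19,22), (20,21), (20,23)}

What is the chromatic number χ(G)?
χ(G) = 3

Clique number ω(G) = 3 (lower bound: χ ≥ ω).
The clique on [7, 9, 14] has size 3, forcing χ ≥ 3, and the coloring below uses 3 colors, so χ(G) = 3.
A valid 3-coloring: color 1: [8, 9, 13, 20, 22]; color 2: [7, 17, 19, 21, 23]; color 3: [14, 16].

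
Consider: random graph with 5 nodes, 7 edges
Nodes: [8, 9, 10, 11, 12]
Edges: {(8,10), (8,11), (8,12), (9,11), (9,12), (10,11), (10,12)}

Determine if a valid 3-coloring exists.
A valid 3-coloring: color 1: [9, 10]; color 2: [8]; color 3: [11, 12].
(χ(G) = 3 ≤ 3.)

Yes, G is 3-colorable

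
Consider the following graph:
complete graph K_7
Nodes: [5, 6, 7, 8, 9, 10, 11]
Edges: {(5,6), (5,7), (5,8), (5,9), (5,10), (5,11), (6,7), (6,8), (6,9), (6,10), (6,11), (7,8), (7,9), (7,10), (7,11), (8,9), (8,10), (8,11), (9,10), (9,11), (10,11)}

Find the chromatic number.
Clique number ω(G) = 7 (lower bound: χ ≥ ω).
The clique on [5, 6, 7, 8, 9, 10, 11] has size 7, forcing χ ≥ 7, and the coloring below uses 7 colors, so χ(G) = 7.
A valid 7-coloring: color 1: [10]; color 2: [8]; color 3: [9]; color 4: [5]; color 5: [7]; color 6: [11]; color 7: [6].

χ(G) = 7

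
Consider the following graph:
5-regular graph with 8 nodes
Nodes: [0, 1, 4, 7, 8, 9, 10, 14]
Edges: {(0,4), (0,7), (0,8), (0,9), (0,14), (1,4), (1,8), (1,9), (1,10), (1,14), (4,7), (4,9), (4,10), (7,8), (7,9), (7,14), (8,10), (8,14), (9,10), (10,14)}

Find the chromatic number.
Clique number ω(G) = 4 (lower bound: χ ≥ ω).
The clique on [0, 7, 8, 14] has size 4, forcing χ ≥ 4, and the coloring below uses 4 colors, so χ(G) = 4.
A valid 4-coloring: color 1: [0, 1]; color 2: [8, 9]; color 3: [4, 14]; color 4: [7, 10].

χ(G) = 4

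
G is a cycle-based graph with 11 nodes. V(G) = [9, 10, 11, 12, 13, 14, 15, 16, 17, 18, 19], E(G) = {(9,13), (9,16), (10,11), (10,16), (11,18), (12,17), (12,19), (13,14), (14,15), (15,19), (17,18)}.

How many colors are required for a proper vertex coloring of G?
Clique number ω(G) = 2 (lower bound: χ ≥ ω).
Odd cycle [10, 16, 9, 13, 14, 15, 19, 12, 17, 18, 11] needs 3 colors (χ ≥ 3).
The coloring below uses 3 colors, so χ(G) = 3.
A valid 3-coloring: color 1: [9, 10, 14, 18, 19]; color 2: [11, 12, 13, 15, 16]; color 3: [17].

χ(G) = 3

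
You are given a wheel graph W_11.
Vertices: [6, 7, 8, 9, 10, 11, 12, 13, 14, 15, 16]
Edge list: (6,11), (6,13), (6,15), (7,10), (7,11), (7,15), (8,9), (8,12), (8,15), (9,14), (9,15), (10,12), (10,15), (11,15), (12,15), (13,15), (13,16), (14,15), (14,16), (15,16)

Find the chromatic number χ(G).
χ(G) = 3

Clique number ω(G) = 3 (lower bound: χ ≥ ω).
The clique on [6, 11, 15] has size 3, forcing χ ≥ 3, and the coloring below uses 3 colors, so χ(G) = 3.
A valid 3-coloring: color 1: [15]; color 2: [8, 10, 11, 13, 14]; color 3: [6, 7, 9, 12, 16].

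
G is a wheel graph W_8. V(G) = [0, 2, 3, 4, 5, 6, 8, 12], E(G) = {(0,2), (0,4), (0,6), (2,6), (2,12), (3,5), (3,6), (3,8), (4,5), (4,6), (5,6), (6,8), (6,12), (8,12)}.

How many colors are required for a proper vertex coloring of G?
χ(G) = 4

Clique number ω(G) = 3 (lower bound: χ ≥ ω).
Odd cycle [8, 12, 2, 0, 4, 5, 3] needs 3 colors (χ ≥ 3).
Vertex 6 is adjacent to every vertex of [0, 2, 3, 4, 5, 8, 12], which already need 3 colors among themselves, so 6 needs a new color (χ ≥ 4).
The coloring below uses 4 colors, so χ(G) = 4.
A valid 4-coloring: color 1: [6]; color 2: [2, 5, 8]; color 3: [0, 3, 12]; color 4: [4].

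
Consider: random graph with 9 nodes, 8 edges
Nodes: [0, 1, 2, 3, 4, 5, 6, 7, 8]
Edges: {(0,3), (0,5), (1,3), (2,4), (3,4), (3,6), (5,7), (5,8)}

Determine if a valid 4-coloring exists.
Yes, G is 4-colorable

A valid 4-coloring: color 1: [2, 3, 5]; color 2: [0, 1, 4, 6, 7, 8].
(χ(G) = 2 ≤ 4.)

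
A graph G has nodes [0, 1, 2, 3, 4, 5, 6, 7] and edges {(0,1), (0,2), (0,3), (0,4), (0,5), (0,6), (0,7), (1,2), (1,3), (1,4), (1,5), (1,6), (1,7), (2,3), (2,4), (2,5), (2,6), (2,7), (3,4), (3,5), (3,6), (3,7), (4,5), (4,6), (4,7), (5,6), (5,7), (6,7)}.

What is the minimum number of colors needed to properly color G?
χ(G) = 8

Clique number ω(G) = 8 (lower bound: χ ≥ ω).
The clique on [0, 1, 2, 3, 4, 5, 6, 7] has size 8, forcing χ ≥ 8, and the coloring below uses 8 colors, so χ(G) = 8.
A valid 8-coloring: color 1: [1]; color 2: [0]; color 3: [4]; color 4: [2]; color 5: [7]; color 6: [6]; color 7: [5]; color 8: [3].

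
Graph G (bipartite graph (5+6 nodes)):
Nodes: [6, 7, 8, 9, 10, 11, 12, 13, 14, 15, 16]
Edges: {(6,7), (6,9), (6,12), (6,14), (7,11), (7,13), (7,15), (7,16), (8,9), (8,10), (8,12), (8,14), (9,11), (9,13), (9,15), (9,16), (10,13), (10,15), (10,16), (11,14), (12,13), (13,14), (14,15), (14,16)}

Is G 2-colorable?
Yes, G is 2-colorable

A valid 2-coloring: color 1: [7, 9, 10, 12, 14]; color 2: [6, 8, 11, 13, 15, 16].
(χ(G) = 2 ≤ 2.)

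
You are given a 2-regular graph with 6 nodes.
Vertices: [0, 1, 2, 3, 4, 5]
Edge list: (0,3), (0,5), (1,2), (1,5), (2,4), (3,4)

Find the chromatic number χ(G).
χ(G) = 2

Clique number ω(G) = 2 (lower bound: χ ≥ ω).
The graph is bipartite (no odd cycle), so 2 colors suffice: χ(G) = 2.
A valid 2-coloring: color 1: [0, 1, 4]; color 2: [2, 3, 5].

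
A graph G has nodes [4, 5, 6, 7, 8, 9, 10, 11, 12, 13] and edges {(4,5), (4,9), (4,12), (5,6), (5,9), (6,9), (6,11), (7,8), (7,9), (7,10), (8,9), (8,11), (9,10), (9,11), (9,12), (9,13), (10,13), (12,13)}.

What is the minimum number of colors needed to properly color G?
Clique number ω(G) = 3 (lower bound: χ ≥ ω).
Odd cycle [13, 12, 4, 5, 6, 11, 8, 7, 10] needs 3 colors (χ ≥ 3).
Vertex 9 is adjacent to every vertex of [4, 5, 6, 7, 8, 10, 11, 12, 13], which already need 3 colors among themselves, so 9 needs a new color (χ ≥ 4).
The coloring below uses 4 colors, so χ(G) = 4.
A valid 4-coloring: color 1: [9]; color 2: [4, 6, 7, 13]; color 3: [5, 10, 11, 12]; color 4: [8].

χ(G) = 4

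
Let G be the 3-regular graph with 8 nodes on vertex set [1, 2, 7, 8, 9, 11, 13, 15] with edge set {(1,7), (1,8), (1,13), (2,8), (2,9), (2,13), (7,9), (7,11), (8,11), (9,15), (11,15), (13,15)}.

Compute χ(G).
Clique number ω(G) = 2 (lower bound: χ ≥ ω).
Odd cycle [13, 2, 9, 7, 1] needs 3 colors (χ ≥ 3).
The coloring below uses 3 colors, so χ(G) = 3.
A valid 3-coloring: color 1: [7, 8, 13]; color 2: [1, 9, 11]; color 3: [2, 15].

χ(G) = 3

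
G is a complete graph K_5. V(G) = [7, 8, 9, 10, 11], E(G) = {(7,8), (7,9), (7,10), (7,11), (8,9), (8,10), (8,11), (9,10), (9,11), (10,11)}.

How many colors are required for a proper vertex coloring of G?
χ(G) = 5

Clique number ω(G) = 5 (lower bound: χ ≥ ω).
The clique on [7, 8, 9, 10, 11] has size 5, forcing χ ≥ 5, and the coloring below uses 5 colors, so χ(G) = 5.
A valid 5-coloring: color 1: [11]; color 2: [8]; color 3: [9]; color 4: [7]; color 5: [10].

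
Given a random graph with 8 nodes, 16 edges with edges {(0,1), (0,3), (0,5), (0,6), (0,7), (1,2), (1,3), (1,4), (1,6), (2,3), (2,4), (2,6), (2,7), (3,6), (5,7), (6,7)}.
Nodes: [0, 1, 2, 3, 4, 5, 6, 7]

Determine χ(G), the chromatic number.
χ(G) = 4

Clique number ω(G) = 4 (lower bound: χ ≥ ω).
The clique on [0, 1, 3, 6] has size 4, forcing χ ≥ 4, and the coloring below uses 4 colors, so χ(G) = 4.
A valid 4-coloring: color 1: [0, 2]; color 2: [4, 5, 6]; color 3: [1, 7]; color 4: [3].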